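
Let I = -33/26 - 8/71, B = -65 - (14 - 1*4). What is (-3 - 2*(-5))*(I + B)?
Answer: -987007/1846 ≈ -534.67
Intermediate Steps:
B = -75 (B = -65 - (14 - 4) = -65 - 1*10 = -65 - 10 = -75)
I = -2551/1846 (I = -33*1/26 - 8*1/71 = -33/26 - 8/71 = -2551/1846 ≈ -1.3819)
(-3 - 2*(-5))*(I + B) = (-3 - 2*(-5))*(-2551/1846 - 75) = (-3 + 10)*(-141001/1846) = 7*(-141001/1846) = -987007/1846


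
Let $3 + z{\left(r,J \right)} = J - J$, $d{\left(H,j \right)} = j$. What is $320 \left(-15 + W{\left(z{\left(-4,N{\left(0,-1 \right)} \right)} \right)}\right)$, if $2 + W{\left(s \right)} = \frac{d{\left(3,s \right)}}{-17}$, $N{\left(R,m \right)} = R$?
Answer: $- \frac{91520}{17} \approx -5383.5$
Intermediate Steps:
$z{\left(r,J \right)} = -3$ ($z{\left(r,J \right)} = -3 + \left(J - J\right) = -3 + 0 = -3$)
$W{\left(s \right)} = -2 - \frac{s}{17}$ ($W{\left(s \right)} = -2 + \frac{s}{-17} = -2 + s \left(- \frac{1}{17}\right) = -2 - \frac{s}{17}$)
$320 \left(-15 + W{\left(z{\left(-4,N{\left(0,-1 \right)} \right)} \right)}\right) = 320 \left(-15 - \frac{31}{17}\right) = 320 \left(- \frac{286}{17}\right) = - \frac{91520}{17}$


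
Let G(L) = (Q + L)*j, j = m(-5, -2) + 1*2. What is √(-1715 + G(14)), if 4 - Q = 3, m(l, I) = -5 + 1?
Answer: I*√1745 ≈ 41.773*I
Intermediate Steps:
m(l, I) = -4
Q = 1 (Q = 4 - 1*3 = 4 - 3 = 1)
j = -2 (j = -4 + 1*2 = -4 + 2 = -2)
G(L) = -2 - 2*L (G(L) = (1 + L)*(-2) = -2 - 2*L)
√(-1715 + G(14)) = √(-1715 + (-2 - 2*14)) = √(-1715 + (-2 - 28)) = √(-1715 - 30) = √(-1745) = I*√1745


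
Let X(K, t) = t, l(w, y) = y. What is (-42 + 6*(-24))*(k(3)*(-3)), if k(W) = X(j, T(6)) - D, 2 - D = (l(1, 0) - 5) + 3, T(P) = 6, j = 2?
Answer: 1116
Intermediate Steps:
D = 4 (D = 2 - ((0 - 5) + 3) = 2 - (-5 + 3) = 2 - 1*(-2) = 2 + 2 = 4)
k(W) = 2 (k(W) = 6 - 1*4 = 6 - 4 = 2)
(-42 + 6*(-24))*(k(3)*(-3)) = (-42 + 6*(-24))*(2*(-3)) = (-42 - 144)*(-6) = -186*(-6) = 1116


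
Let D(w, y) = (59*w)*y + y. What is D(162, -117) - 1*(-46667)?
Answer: -1071736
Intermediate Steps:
D(w, y) = y + 59*w*y (D(w, y) = 59*w*y + y = y + 59*w*y)
D(162, -117) - 1*(-46667) = -117*(1 + 59*162) - 1*(-46667) = -117*(1 + 9558) + 46667 = -117*9559 + 46667 = -1118403 + 46667 = -1071736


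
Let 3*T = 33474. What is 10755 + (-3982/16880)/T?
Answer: 1012836205609/94173520 ≈ 10755.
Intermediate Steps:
T = 11158 (T = (⅓)*33474 = 11158)
10755 + (-3982/16880)/T = 10755 - 3982/16880/11158 = 10755 - 3982*1/16880*(1/11158) = 10755 - 1991/8440*1/11158 = 10755 - 1991/94173520 = 1012836205609/94173520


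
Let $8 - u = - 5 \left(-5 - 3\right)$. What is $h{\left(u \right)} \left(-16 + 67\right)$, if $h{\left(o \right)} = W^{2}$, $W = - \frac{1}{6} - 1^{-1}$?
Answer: $\frac{833}{12} \approx 69.417$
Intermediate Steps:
$u = -32$ ($u = 8 - - 5 \left(-5 - 3\right) = 8 - \left(-5\right) \left(-8\right) = 8 - 40 = -32$)
$W = - \frac{7}{6}$ ($W = \left(-1\right) \frac{1}{6} - 1 = - \frac{1}{6} - 1 = - \frac{7}{6} \approx -1.1667$)
$h{\left(o \right)} = \frac{49}{36}$ ($h{\left(o \right)} = \left(- \frac{7}{6}\right)^{2} = \frac{49}{36}$)
$h{\left(u \right)} \left(-16 + 67\right) = \frac{49 \left(-16 + 67\right)}{36} = \frac{49}{36} \cdot 51 = \frac{833}{12}$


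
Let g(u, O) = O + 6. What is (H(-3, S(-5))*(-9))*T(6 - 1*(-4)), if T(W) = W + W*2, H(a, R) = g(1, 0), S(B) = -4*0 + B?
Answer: -1620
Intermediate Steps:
S(B) = B (S(B) = 0 + B = B)
g(u, O) = 6 + O
H(a, R) = 6 (H(a, R) = 6 + 0 = 6)
T(W) = 3*W (T(W) = W + 2*W = 3*W)
(H(-3, S(-5))*(-9))*T(6 - 1*(-4)) = (6*(-9))*(3*(6 - 1*(-4))) = -162*(6 + 4) = -162*10 = -54*30 = -1620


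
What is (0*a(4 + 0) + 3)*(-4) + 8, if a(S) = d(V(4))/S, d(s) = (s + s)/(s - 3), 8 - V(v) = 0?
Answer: -4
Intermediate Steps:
V(v) = 8 (V(v) = 8 - 1*0 = 8 + 0 = 8)
d(s) = 2*s/(-3 + s) (d(s) = (2*s)/(-3 + s) = 2*s/(-3 + s))
a(S) = 16/(5*S) (a(S) = (2*8/(-3 + 8))/S = (2*8/5)/S = (2*8*(⅕))/S = 16/(5*S))
(0*a(4 + 0) + 3)*(-4) + 8 = (0*(16/(5*(4 + 0))) + 3)*(-4) + 8 = (0*((16/5)/4) + 3)*(-4) + 8 = (0*((16/5)*(¼)) + 3)*(-4) + 8 = (0*(⅘) + 3)*(-4) + 8 = (0 + 3)*(-4) + 8 = 3*(-4) + 8 = -12 + 8 = -4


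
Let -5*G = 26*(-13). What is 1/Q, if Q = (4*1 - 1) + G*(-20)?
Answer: -1/1349 ≈ -0.00074129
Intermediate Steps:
G = 338/5 (G = -26*(-13)/5 = -⅕*(-338) = 338/5 ≈ 67.600)
Q = -1349 (Q = (4*1 - 1) + (338/5)*(-20) = (4 - 1) - 1352 = 3 - 1352 = -1349)
1/Q = 1/(-1349) = -1/1349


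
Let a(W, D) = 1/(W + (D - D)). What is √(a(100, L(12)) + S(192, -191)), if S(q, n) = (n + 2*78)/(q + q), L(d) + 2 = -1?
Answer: I*√4674/240 ≈ 0.28486*I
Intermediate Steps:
L(d) = -3 (L(d) = -2 - 1 = -3)
a(W, D) = 1/W (a(W, D) = 1/(W + 0) = 1/W)
S(q, n) = (156 + n)/(2*q) (S(q, n) = (n + 156)/((2*q)) = (156 + n)*(1/(2*q)) = (156 + n)/(2*q))
√(a(100, L(12)) + S(192, -191)) = √(1/100 + (½)*(156 - 191)/192) = √(1/100 + (½)*(1/192)*(-35)) = √(1/100 - 35/384) = √(-779/9600) = I*√4674/240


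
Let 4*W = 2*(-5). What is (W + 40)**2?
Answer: 5625/4 ≈ 1406.3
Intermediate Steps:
W = -5/2 (W = (2*(-5))/4 = (1/4)*(-10) = -5/2 ≈ -2.5000)
(W + 40)**2 = (-5/2 + 40)**2 = (75/2)**2 = 5625/4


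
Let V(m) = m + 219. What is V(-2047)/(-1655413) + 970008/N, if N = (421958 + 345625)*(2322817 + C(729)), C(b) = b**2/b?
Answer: 543645017347768/492075489812056389 ≈ 0.0011048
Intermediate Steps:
C(b) = b
V(m) = 219 + m
N = 1783514409318 (N = (421958 + 345625)*(2322817 + 729) = 767583*2323546 = 1783514409318)
V(-2047)/(-1655413) + 970008/N = (219 - 2047)/(-1655413) + 970008/1783514409318 = -1828*(-1/1655413) + 970008*(1/1783514409318) = 1828/1655413 + 161668/297252401553 = 543645017347768/492075489812056389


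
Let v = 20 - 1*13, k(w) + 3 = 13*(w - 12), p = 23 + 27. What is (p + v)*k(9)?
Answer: -2394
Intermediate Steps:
p = 50
k(w) = -159 + 13*w (k(w) = -3 + 13*(w - 12) = -3 + 13*(-12 + w) = -3 + (-156 + 13*w) = -159 + 13*w)
v = 7 (v = 20 - 13 = 7)
(p + v)*k(9) = (50 + 7)*(-159 + 13*9) = 57*(-159 + 117) = 57*(-42) = -2394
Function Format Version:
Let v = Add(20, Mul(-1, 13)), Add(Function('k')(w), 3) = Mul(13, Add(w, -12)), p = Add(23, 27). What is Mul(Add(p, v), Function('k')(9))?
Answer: -2394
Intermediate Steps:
p = 50
Function('k')(w) = Add(-159, Mul(13, w)) (Function('k')(w) = Add(-3, Mul(13, Add(w, -12))) = Add(-3, Mul(13, Add(-12, w))) = Add(-3, Add(-156, Mul(13, w))) = Add(-159, Mul(13, w)))
v = 7 (v = Add(20, -13) = 7)
Mul(Add(p, v), Function('k')(9)) = Mul(Add(50, 7), Add(-159, Mul(13, 9))) = Mul(57, Add(-159, 117)) = Mul(57, -42) = -2394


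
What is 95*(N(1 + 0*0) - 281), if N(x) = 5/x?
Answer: -26220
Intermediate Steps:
95*(N(1 + 0*0) - 281) = 95*(5/(1 + 0*0) - 281) = 95*(5/(1 + 0) - 281) = 95*(5/1 - 281) = 95*(5*1 - 281) = 95*(5 - 281) = 95*(-276) = -26220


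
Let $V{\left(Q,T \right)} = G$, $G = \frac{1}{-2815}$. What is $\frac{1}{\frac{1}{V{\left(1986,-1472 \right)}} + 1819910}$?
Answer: $\frac{1}{1817095} \approx 5.5033 \cdot 10^{-7}$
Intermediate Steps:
$G = - \frac{1}{2815} \approx -0.00035524$
$V{\left(Q,T \right)} = - \frac{1}{2815}$
$\frac{1}{\frac{1}{V{\left(1986,-1472 \right)}} + 1819910} = \frac{1}{\frac{1}{- \frac{1}{2815}} + 1819910} = \frac{1}{-2815 + 1819910} = \frac{1}{1817095}$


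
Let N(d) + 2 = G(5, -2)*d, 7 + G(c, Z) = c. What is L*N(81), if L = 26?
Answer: -4264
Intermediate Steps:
G(c, Z) = -7 + c
N(d) = -2 - 2*d (N(d) = -2 + (-7 + 5)*d = -2 - 2*d)
L*N(81) = 26*(-2 - 2*81) = 26*(-2 - 162) = 26*(-164) = -4264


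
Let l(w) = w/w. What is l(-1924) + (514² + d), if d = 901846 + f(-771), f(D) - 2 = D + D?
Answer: 1164503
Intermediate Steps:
f(D) = 2 + 2*D (f(D) = 2 + (D + D) = 2 + 2*D)
d = 900306 (d = 901846 + (2 + 2*(-771)) = 901846 + (2 - 1542) = 901846 - 1540 = 900306)
l(w) = 1
l(-1924) + (514² + d) = 1 + (514² + 900306) = 1 + (264196 + 900306) = 1 + 1164502 = 1164503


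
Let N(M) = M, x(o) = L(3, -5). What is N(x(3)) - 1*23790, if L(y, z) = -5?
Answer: -23795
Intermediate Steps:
x(o) = -5
N(x(3)) - 1*23790 = -5 - 1*23790 = -5 - 23790 = -23795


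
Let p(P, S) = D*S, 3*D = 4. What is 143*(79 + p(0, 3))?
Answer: 11869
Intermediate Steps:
D = 4/3 (D = (⅓)*4 = 4/3 ≈ 1.3333)
p(P, S) = 4*S/3
143*(79 + p(0, 3)) = 143*(79 + (4/3)*3) = 143*(79 + 4) = 143*83 = 11869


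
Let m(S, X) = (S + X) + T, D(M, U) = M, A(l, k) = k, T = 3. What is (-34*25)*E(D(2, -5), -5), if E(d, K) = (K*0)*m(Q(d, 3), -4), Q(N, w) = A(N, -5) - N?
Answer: 0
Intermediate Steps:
Q(N, w) = -5 - N
m(S, X) = 3 + S + X (m(S, X) = (S + X) + 3 = 3 + S + X)
E(d, K) = 0 (E(d, K) = (K*0)*(3 + (-5 - d) - 4) = 0*(-6 - d) = 0)
(-34*25)*E(D(2, -5), -5) = -34*25*0 = -850*0 = 0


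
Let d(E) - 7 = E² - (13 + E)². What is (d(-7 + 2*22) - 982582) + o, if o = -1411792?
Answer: -2395498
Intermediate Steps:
d(E) = 7 + E² - (13 + E)² (d(E) = 7 + (E² - (13 + E)²) = 7 + E² - (13 + E)²)
(d(-7 + 2*22) - 982582) + o = ((-162 - 26*(-7 + 2*22)) - 982582) - 1411792 = ((-162 - 26*(-7 + 44)) - 982582) - 1411792 = ((-162 - 26*37) - 982582) - 1411792 = ((-162 - 962) - 982582) - 1411792 = (-1124 - 982582) - 1411792 = -983706 - 1411792 = -2395498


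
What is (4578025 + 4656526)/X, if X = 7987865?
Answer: 9234551/7987865 ≈ 1.1561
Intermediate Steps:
(4578025 + 4656526)/X = (4578025 + 4656526)/7987865 = 9234551*(1/7987865) = 9234551/7987865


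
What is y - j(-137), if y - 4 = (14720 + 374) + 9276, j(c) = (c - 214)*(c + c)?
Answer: -71800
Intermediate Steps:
j(c) = 2*c*(-214 + c) (j(c) = (-214 + c)*(2*c) = 2*c*(-214 + c))
y = 24374 (y = 4 + ((14720 + 374) + 9276) = 4 + (15094 + 9276) = 4 + 24370 = 24374)
y - j(-137) = 24374 - 2*(-137)*(-214 - 137) = 24374 - 2*(-137)*(-351) = 24374 - 1*96174 = 24374 - 96174 = -71800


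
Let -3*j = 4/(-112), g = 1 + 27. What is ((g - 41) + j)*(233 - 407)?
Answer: 31639/14 ≈ 2259.9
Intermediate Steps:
g = 28
j = 1/84 (j = -4/(3*(-112)) = -4*(-1)/(3*112) = -⅓*(-1/28) = 1/84 ≈ 0.011905)
((g - 41) + j)*(233 - 407) = ((28 - 41) + 1/84)*(233 - 407) = (-13 + 1/84)*(-174) = -1091/84*(-174) = 31639/14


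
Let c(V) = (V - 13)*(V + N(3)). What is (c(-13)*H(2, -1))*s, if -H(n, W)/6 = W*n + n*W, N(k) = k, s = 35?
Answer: 218400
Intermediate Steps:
c(V) = (-13 + V)*(3 + V) (c(V) = (V - 13)*(V + 3) = (-13 + V)*(3 + V))
H(n, W) = -12*W*n (H(n, W) = -6*(W*n + n*W) = -6*(W*n + W*n) = -12*W*n)
(c(-13)*H(2, -1))*s = ((-39 + (-13)**2 - 10*(-13))*(-12*(-1)*2))*35 = ((-39 + 169 + 130)*24)*35 = (260*24)*35 = 6240*35 = 218400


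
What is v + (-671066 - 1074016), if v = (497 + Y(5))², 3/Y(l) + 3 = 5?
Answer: -5986319/4 ≈ -1.4966e+6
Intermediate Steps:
Y(l) = 3/2 (Y(l) = 3/(-3 + 5) = 3/2)
v = 994009/4 (v = (497 + 3/2)² = (997/2)² = 994009/4 ≈ 2.4850e+5)
v + (-671066 - 1074016) = 994009/4 + (-671066 - 1074016) = 994009/4 - 1745082 = -5986319/4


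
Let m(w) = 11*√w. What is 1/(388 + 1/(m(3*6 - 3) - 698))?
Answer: 188330234/73071859969 + 11*√15/73071859969 ≈ 0.0025773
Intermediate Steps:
1/(388 + 1/(m(3*6 - 3) - 698)) = 1/(388 + 1/(11*√(3*6 - 3) - 698)) = 1/(388 + 1/(11*√(18 - 3) - 698)) = 1/(388 + 1/(11*√15 - 698)) = 1/(388 + 1/(-698 + 11*√15))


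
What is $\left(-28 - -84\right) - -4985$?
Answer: $5041$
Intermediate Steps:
$\left(-28 - -84\right) - -4985 = \left(-28 + 84\right) + 4985 = 56 + 4985 = 5041$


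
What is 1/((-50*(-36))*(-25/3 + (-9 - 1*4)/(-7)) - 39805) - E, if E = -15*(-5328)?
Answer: -28789981207/360235 ≈ -79920.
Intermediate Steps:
E = 79920
1/((-50*(-36))*(-25/3 + (-9 - 1*4)/(-7)) - 39805) - E = 1/((-50*(-36))*(-25/3 + (-9 - 1*4)/(-7)) - 39805) - 1*79920 = 1/(1800*(-25*⅓ + (-9 - 4)*(-⅐)) - 39805) - 79920 = 1/(1800*(-25/3 - 13*(-⅐)) - 39805) - 79920 = 1/(1800*(-25/3 + 13/7) - 39805) - 79920 = 1/(1800*(-136/21) - 39805) - 79920 = 1/(-81600/7 - 39805) - 79920 = 1/(-360235/7) - 79920 = -7/360235 - 79920 = -28789981207/360235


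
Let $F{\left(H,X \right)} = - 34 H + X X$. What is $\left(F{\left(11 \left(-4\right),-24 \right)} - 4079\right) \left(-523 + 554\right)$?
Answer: $-62217$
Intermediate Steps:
$F{\left(H,X \right)} = X^{2} - 34 H$ ($F{\left(H,X \right)} = - 34 H + X^{2} = X^{2} - 34 H$)
$\left(F{\left(11 \left(-4\right),-24 \right)} - 4079\right) \left(-523 + 554\right) = \left(\left(\left(-24\right)^{2} - 34 \cdot 11 \left(-4\right)\right) - 4079\right) \left(-523 + 554\right) = \left(\left(576 - -1496\right) - 4079\right) 31 = \left(\left(576 + 1496\right) - 4079\right) 31 = \left(2072 - 4079\right) 31 = \left(-2007\right) 31 = -62217$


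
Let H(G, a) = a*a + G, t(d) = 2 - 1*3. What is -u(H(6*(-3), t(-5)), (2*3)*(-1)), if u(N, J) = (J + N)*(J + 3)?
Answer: -69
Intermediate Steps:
t(d) = -1 (t(d) = 2 - 3 = -1)
H(G, a) = G + a² (H(G, a) = a² + G = G + a²)
u(N, J) = (3 + J)*(J + N) (u(N, J) = (J + N)*(3 + J) = (3 + J)*(J + N))
-u(H(6*(-3), t(-5)), (2*3)*(-1)) = -(((2*3)*(-1))² + 3*((2*3)*(-1)) + 3*(6*(-3) + (-1)²) + ((2*3)*(-1))*(6*(-3) + (-1)²)) = -((6*(-1))² + 3*(6*(-1)) + 3*(-18 + 1) + (6*(-1))*(-18 + 1)) = -((-6)² + 3*(-6) + 3*(-17) - 6*(-17)) = -(36 - 18 - 51 + 102) = -1*69 = -69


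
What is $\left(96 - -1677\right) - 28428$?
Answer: $-26655$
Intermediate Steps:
$\left(96 - -1677\right) - 28428 = \left(96 + 1677\right) - 28428 = 1773 - 28428 = -26655$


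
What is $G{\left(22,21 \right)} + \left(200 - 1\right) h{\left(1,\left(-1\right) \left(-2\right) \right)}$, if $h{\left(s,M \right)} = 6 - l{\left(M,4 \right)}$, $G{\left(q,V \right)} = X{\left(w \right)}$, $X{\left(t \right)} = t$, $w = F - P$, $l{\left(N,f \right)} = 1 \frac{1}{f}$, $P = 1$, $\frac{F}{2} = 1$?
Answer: $\frac{4581}{4} \approx 1145.3$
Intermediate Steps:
$F = 2$ ($F = 2 \cdot 1 = 2$)
$l{\left(N,f \right)} = \frac{1}{f}$
$w = 1$ ($w = 2 - 1 = 1$)
$G{\left(q,V \right)} = 1$
$h{\left(s,M \right)} = \frac{23}{4}$ ($h{\left(s,M \right)} = 6 - \frac{1}{4} = \frac{23}{4}$)
$G{\left(22,21 \right)} + \left(200 - 1\right) h{\left(1,\left(-1\right) \left(-2\right) \right)} = 1 + \left(200 - 1\right) \frac{23}{4} = 1 + 199 \cdot \frac{23}{4} = 1 + \frac{4577}{4} = \frac{4581}{4}$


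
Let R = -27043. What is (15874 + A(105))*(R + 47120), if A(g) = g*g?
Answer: 540051223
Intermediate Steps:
A(g) = g²
(15874 + A(105))*(R + 47120) = (15874 + 105²)*(-27043 + 47120) = (15874 + 11025)*20077 = 26899*20077 = 540051223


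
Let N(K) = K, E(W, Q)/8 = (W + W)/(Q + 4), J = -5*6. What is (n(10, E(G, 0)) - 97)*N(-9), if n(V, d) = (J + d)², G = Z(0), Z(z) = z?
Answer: -7227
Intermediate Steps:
J = -30
G = 0
E(W, Q) = 16*W/(4 + Q) (E(W, Q) = 8*((W + W)/(Q + 4)) = 8*((2*W)/(4 + Q)) = 8*(2*W/(4 + Q)) = 16*W/(4 + Q))
n(V, d) = (-30 + d)²
(n(10, E(G, 0)) - 97)*N(-9) = ((-30 + 16*0/(4 + 0))² - 97)*(-9) = ((-30 + 16*0/4)² - 97)*(-9) = ((-30 + 16*0*(¼))² - 97)*(-9) = ((-30 + 0)² - 97)*(-9) = ((-30)² - 97)*(-9) = (900 - 97)*(-9) = 803*(-9) = -7227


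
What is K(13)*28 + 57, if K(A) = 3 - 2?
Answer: 85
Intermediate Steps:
K(A) = 1
K(13)*28 + 57 = 1*28 + 57 = 28 + 57 = 85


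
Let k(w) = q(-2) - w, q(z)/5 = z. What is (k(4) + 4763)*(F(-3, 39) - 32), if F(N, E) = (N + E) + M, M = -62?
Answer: -275442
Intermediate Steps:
q(z) = 5*z
F(N, E) = -62 + E + N (F(N, E) = (N + E) - 62 = (E + N) - 62 = -62 + E + N)
k(w) = -10 - w (k(w) = 5*(-2) - w = -10 - w)
(k(4) + 4763)*(F(-3, 39) - 32) = ((-10 - 1*4) + 4763)*((-62 + 39 - 3) - 32) = ((-10 - 4) + 4763)*(-26 - 32) = (-14 + 4763)*(-58) = 4749*(-58) = -275442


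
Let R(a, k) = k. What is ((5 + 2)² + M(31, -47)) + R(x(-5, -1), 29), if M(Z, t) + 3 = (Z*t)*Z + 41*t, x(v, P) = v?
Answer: -47019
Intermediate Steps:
M(Z, t) = -3 + 41*t + t*Z² (M(Z, t) = -3 + ((Z*t)*Z + 41*t) = -3 + (t*Z² + 41*t) = -3 + (41*t + t*Z²) = -3 + 41*t + t*Z²)
((5 + 2)² + M(31, -47)) + R(x(-5, -1), 29) = ((5 + 2)² + (-3 + 41*(-47) - 47*31²)) + 29 = (7² + (-3 - 1927 - 47*961)) + 29 = (49 + (-3 - 1927 - 45167)) + 29 = (49 - 47097) + 29 = -47048 + 29 = -47019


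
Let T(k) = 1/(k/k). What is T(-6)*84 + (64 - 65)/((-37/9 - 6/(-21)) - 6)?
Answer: 52059/619 ≈ 84.102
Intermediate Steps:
T(k) = 1 (T(k) = 1/1 = 1)
T(-6)*84 + (64 - 65)/((-37/9 - 6/(-21)) - 6) = 1*84 + (64 - 65)/((-37/9 - 6/(-21)) - 6) = 84 - 1/((-37*⅑ - 6*(-1/21)) - 6) = 84 - 1/((-37/9 + 2/7) - 6) = 84 - 1/(-241/63 - 6) = 84 - 1/(-619/63) = 84 - 1*(-63/619) = 84 + 63/619 = 52059/619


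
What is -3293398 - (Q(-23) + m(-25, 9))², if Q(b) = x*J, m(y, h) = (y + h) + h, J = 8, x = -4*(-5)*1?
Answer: -3316807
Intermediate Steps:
x = 20 (x = 20*1 = 20)
m(y, h) = y + 2*h (m(y, h) = (h + y) + h = y + 2*h)
Q(b) = 160 (Q(b) = 20*8 = 160)
-3293398 - (Q(-23) + m(-25, 9))² = -3293398 - (160 + (-25 + 2*9))² = -3293398 - (160 + (-25 + 18))² = -3293398 - (160 - 7)² = -3293398 - 1*153² = -3293398 - 1*23409 = -3293398 - 23409 = -3316807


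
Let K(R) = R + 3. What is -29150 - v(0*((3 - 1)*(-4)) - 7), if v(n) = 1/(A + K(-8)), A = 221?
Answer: -6296401/216 ≈ -29150.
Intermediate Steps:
K(R) = 3 + R
v(n) = 1/216 (v(n) = 1/(221 + (3 - 8)) = 1/(221 - 5) = 1/216)
-29150 - v(0*((3 - 1)*(-4)) - 7) = -29150 - 1*1/216 = -29150 - 1/216 = -6296401/216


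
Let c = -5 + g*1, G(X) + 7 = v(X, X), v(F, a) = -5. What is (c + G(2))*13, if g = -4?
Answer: -273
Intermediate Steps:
G(X) = -12 (G(X) = -7 - 5 = -12)
c = -9 (c = -5 - 4*1 = -5 - 4 = -9)
(c + G(2))*13 = (-9 - 12)*13 = -21*13 = -273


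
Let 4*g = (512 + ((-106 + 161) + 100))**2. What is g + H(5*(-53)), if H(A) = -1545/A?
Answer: 23580353/212 ≈ 1.1123e+5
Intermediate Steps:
g = 444889/4 (g = (512 + ((-106 + 161) + 100))**2/4 = (512 + (55 + 100))**2/4 = (512 + 155)**2/4 = (1/4)*667**2 = (1/4)*444889 = 444889/4 ≈ 1.1122e+5)
g + H(5*(-53)) = 444889/4 - 1545/(5*(-53)) = 444889/4 - 1545/(-265) = 444889/4 - 1545*(-1/265) = 444889/4 + 309/53 = 23580353/212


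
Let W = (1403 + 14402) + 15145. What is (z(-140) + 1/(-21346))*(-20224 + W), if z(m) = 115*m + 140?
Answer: -1827078429443/10673 ≈ -1.7119e+8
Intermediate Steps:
W = 30950 (W = 15805 + 15145 = 30950)
z(m) = 140 + 115*m
(z(-140) + 1/(-21346))*(-20224 + W) = ((140 + 115*(-140)) + 1/(-21346))*(-20224 + 30950) = ((140 - 16100) - 1/21346)*10726 = (-15960 - 1/21346)*10726 = -340682161/21346*10726 = -1827078429443/10673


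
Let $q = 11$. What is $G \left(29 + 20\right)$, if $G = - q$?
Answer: $-539$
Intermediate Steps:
$G = -11$ ($G = \left(-1\right) 11 = -11$)
$G \left(29 + 20\right) = - 11 \left(29 + 20\right) = \left(-11\right) 49 = -539$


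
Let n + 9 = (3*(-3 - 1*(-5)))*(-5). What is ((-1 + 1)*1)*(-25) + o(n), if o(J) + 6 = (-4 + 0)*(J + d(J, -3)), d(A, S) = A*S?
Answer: -318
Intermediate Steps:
n = -39 (n = -9 + (3*(-3 - 1*(-5)))*(-5) = -9 + (3*(-3 + 5))*(-5) = -9 + (3*2)*(-5) = -9 + 6*(-5) = -9 - 30 = -39)
o(J) = -6 + 8*J (o(J) = -6 + (-4 + 0)*(J + J*(-3)) = -6 - 4*(J - 3*J) = -6 - (-8)*J = -6 + 8*J)
((-1 + 1)*1)*(-25) + o(n) = ((-1 + 1)*1)*(-25) + (-6 + 8*(-39)) = (0*1)*(-25) + (-6 - 312) = 0*(-25) - 318 = 0 - 318 = -318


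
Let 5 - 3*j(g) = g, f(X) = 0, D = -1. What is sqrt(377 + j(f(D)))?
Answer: 4*sqrt(213)/3 ≈ 19.459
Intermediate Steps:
j(g) = 5/3 - g/3
sqrt(377 + j(f(D))) = sqrt(377 + (5/3 - 1/3*0)) = sqrt(377 + (5/3 + 0)) = sqrt(377 + 5/3) = sqrt(1136/3) = 4*sqrt(213)/3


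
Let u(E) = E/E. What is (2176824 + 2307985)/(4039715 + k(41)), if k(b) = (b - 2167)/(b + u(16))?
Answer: 94180989/84832952 ≈ 1.1102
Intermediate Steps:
u(E) = 1
k(b) = (-2167 + b)/(1 + b) (k(b) = (b - 2167)/(b + 1) = (-2167 + b)/(1 + b))
(2176824 + 2307985)/(4039715 + k(41)) = (2176824 + 2307985)/(4039715 + (-2167 + 41)/(1 + 41)) = 4484809/(4039715 - 2126/42) = 4484809/(4039715 + (1/42)*(-2126)) = 4484809/(4039715 - 1063/21) = 4484809/(84832952/21) = 4484809*(21/84832952) = 94180989/84832952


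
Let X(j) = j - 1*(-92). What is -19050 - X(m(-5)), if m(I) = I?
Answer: -19137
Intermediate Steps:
X(j) = 92 + j (X(j) = j + 92 = 92 + j)
-19050 - X(m(-5)) = -19050 - (92 - 5) = -19050 - 1*87 = -19050 - 87 = -19137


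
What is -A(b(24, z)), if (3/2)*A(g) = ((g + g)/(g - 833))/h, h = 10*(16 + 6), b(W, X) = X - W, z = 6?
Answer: -6/46805 ≈ -0.00012819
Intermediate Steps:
h = 220 (h = 10*22 = 220)
A(g) = g/(165*(-833 + g)) (A(g) = 2*(((g + g)/(g - 833))/220)/3 = 2*(((2*g)/(-833 + g))*(1/220))/3 = 2*((2*g/(-833 + g))*(1/220))/3 = 2*(g/(110*(-833 + g)))/3 = g/(165*(-833 + g)))
-A(b(24, z)) = -(6 - 1*24)/(165*(-833 + (6 - 1*24))) = -(6 - 24)/(165*(-833 + (6 - 24))) = -(-18)/(165*(-833 - 18)) = -(-18)/(165*(-851)) = -(-18)*(-1)/(165*851) = -1*6/46805 = -6/46805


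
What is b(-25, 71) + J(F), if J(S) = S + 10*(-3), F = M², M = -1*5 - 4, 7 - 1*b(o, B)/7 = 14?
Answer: 2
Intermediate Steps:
b(o, B) = -49 (b(o, B) = 49 - 7*14 = 49 - 98 = -49)
M = -9 (M = -5 - 4 = -9)
F = 81 (F = (-9)² = 81)
J(S) = -30 + S (J(S) = S - 30 = -30 + S)
b(-25, 71) + J(F) = -49 + (-30 + 81) = -49 + 51 = 2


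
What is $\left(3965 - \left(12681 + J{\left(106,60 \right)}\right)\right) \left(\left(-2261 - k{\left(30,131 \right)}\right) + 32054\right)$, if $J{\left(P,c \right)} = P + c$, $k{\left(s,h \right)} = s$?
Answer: $-264354966$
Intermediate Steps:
$\left(3965 - \left(12681 + J{\left(106,60 \right)}\right)\right) \left(\left(-2261 - k{\left(30,131 \right)}\right) + 32054\right) = \left(3965 - 12847\right) \left(\left(-2261 - 30\right) + 32054\right) = \left(3965 - 12847\right) \left(-2291 + 32054\right) = \left(3965 - 12847\right) 29763 = \left(-8882\right) 29763 = -264354966$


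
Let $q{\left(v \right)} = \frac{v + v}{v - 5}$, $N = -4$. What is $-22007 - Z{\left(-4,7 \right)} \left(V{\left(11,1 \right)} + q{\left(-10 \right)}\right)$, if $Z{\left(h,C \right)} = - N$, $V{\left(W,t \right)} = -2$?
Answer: $- \frac{66013}{3} \approx -22004.0$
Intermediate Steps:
$q{\left(v \right)} = \frac{2 v}{-5 + v}$
$Z{\left(h,C \right)} = 4$ ($Z{\left(h,C \right)} = \left(-1\right) \left(-4\right) = 4$)
$-22007 - Z{\left(-4,7 \right)} \left(V{\left(11,1 \right)} + q{\left(-10 \right)}\right) = -22007 - 4 \left(-2 + 2 \left(-10\right) \frac{1}{-5 - 10}\right) = -22007 - 4 \left(-2 + 2 \left(-10\right) \frac{1}{-15}\right) = -22007 - 4 \left(-2 + 2 \left(-10\right) \left(- \frac{1}{15}\right)\right) = -22007 - 4 \left(-2 + \frac{4}{3}\right) = -22007 - 4 \left(- \frac{2}{3}\right) = -22007 - - \frac{8}{3} = -22007 + \frac{8}{3} = - \frac{66013}{3}$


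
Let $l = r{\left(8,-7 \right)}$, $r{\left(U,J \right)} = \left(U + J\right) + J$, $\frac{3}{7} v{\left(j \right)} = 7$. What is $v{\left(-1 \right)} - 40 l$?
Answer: $\frac{769}{3} \approx 256.33$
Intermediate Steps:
$v{\left(j \right)} = \frac{49}{3}$ ($v{\left(j \right)} = \frac{7}{3} \cdot 7 = \frac{49}{3}$)
$r{\left(U,J \right)} = U + 2 J$ ($r{\left(U,J \right)} = \left(J + U\right) + J = U + 2 J$)
$l = -6$ ($l = 8 + 2 \left(-7\right) = 8 - 14 = -6$)
$v{\left(-1 \right)} - 40 l = \frac{49}{3} - -240 = \frac{49}{3} + 240 = \frac{769}{3}$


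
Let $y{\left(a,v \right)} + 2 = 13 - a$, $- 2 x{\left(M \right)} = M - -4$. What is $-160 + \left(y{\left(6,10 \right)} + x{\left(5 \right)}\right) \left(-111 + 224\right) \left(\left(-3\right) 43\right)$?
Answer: $- \frac{14897}{2} \approx -7448.5$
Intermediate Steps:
$x{\left(M \right)} = -2 - \frac{M}{2}$ ($x{\left(M \right)} = - \frac{M - -4}{2} = - \frac{M + 4}{2} = - \frac{4 + M}{2} = -2 - \frac{M}{2}$)
$y{\left(a,v \right)} = 11 - a$ ($y{\left(a,v \right)} = -2 - \left(-13 + a\right) = 11 - a$)
$-160 + \left(y{\left(6,10 \right)} + x{\left(5 \right)}\right) \left(-111 + 224\right) \left(\left(-3\right) 43\right) = -160 + \left(\left(11 - 6\right) - \frac{9}{2}\right) \left(-111 + 224\right) \left(\left(-3\right) 43\right) = -160 + \left(\left(11 - 6\right) - \frac{9}{2}\right) 113 \left(-129\right) = -160 + \left(5 - \frac{9}{2}\right) 113 \left(-129\right) = -160 + \frac{1}{2} \cdot 113 \left(-129\right) = -160 + \frac{113}{2} \left(-129\right) = -160 - \frac{14577}{2} = - \frac{14897}{2}$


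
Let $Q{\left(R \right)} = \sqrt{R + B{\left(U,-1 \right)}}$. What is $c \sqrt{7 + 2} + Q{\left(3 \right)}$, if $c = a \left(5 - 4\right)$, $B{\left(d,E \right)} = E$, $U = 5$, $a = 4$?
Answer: $12 + \sqrt{2} \approx 13.414$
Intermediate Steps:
$Q{\left(R \right)} = \sqrt{-1 + R}$ ($Q{\left(R \right)} = \sqrt{R - 1} = \sqrt{-1 + R}$)
$c = 4$ ($c = 4 \left(5 - 4\right) = 4 \cdot 1 = 4$)
$c \sqrt{7 + 2} + Q{\left(3 \right)} = 4 \sqrt{7 + 2} + \sqrt{-1 + 3} = 4 \sqrt{9} + \sqrt{2} = 4 \cdot 3 + \sqrt{2} = 12 + \sqrt{2}$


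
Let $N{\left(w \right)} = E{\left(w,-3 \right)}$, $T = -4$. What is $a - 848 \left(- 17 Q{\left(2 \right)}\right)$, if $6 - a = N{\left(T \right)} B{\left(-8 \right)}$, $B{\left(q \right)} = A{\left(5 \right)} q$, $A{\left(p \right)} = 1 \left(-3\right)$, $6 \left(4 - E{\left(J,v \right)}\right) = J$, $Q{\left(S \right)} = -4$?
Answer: $-57770$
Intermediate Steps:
$E{\left(J,v \right)} = 4 - \frac{J}{6}$
$N{\left(w \right)} = 4 - \frac{w}{6}$
$A{\left(p \right)} = -3$
$B{\left(q \right)} = - 3 q$
$a = -106$ ($a = 6 - \left(4 - - \frac{2}{3}\right) \left(\left(-3\right) \left(-8\right)\right) = 6 - \left(4 + \frac{2}{3}\right) 24 = 6 - \frac{14}{3} \cdot 24 = 6 - 112 = -106$)
$a - 848 \left(- 17 Q{\left(2 \right)}\right) = -106 - 848 \left(\left(-17\right) \left(-4\right)\right) = -106 - 57664 = -57770$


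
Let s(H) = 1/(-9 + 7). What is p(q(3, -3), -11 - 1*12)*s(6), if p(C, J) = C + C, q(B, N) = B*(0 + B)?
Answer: -9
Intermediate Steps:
q(B, N) = B**2 (q(B, N) = B*B = B**2)
s(H) = -1/2 (s(H) = 1/(-2) = -1/2)
p(C, J) = 2*C
p(q(3, -3), -11 - 1*12)*s(6) = (2*3**2)*(-1/2) = (2*9)*(-1/2) = 18*(-1/2) = -9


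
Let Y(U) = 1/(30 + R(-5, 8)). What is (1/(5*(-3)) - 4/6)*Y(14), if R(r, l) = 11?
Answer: -11/615 ≈ -0.017886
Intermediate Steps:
Y(U) = 1/41 (Y(U) = 1/(30 + 11) = 1/41)
(1/(5*(-3)) - 4/6)*Y(14) = (1/(5*(-3)) - 4/6)*(1/41) = (1/(-15) - 4*⅙)*(1/41) = (1*(-1/15) - ⅔)*(1/41) = (-1/15 - ⅔)*(1/41) = -11/15*1/41 = -11/615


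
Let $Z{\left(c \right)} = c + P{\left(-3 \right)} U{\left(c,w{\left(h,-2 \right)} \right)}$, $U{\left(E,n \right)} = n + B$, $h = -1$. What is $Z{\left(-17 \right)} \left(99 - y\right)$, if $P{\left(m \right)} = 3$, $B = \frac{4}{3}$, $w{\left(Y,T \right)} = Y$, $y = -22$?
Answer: $-1936$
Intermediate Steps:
$B = \frac{4}{3}$ ($B = 4 \cdot \frac{1}{3} = \frac{4}{3} \approx 1.3333$)
$U{\left(E,n \right)} = \frac{4}{3} + n$ ($U{\left(E,n \right)} = n + \frac{4}{3} = \frac{4}{3} + n$)
$Z{\left(c \right)} = 1 + c$ ($Z{\left(c \right)} = c + 3 \left(\frac{4}{3} - 1\right) = c + 3 \cdot \frac{1}{3} = c + 1 = 1 + c$)
$Z{\left(-17 \right)} \left(99 - y\right) = \left(1 - 17\right) \left(99 - -22\right) = - 16 \left(99 + 22\right) = \left(-16\right) 121 = -1936$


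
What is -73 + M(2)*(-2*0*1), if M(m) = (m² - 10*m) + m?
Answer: -73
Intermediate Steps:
M(m) = m² - 9*m
-73 + M(2)*(-2*0*1) = -73 + (2*(-9 + 2))*(-2*0*1) = -73 + (2*(-7))*(0*1) = -73 - 14*0 = -73 + 0 = -73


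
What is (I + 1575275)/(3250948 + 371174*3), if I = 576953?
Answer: 1076114/2182235 ≈ 0.49312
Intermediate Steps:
(I + 1575275)/(3250948 + 371174*3) = (576953 + 1575275)/(3250948 + 371174*3) = 2152228/(3250948 + 1113522) = 2152228/4364470 = 2152228*(1/4364470) = 1076114/2182235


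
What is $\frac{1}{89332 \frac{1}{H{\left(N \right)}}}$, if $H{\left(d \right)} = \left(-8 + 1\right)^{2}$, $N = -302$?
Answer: $\frac{49}{89332} \approx 0.00054852$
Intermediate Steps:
$H{\left(d \right)} = 49$ ($H{\left(d \right)} = \left(-7\right)^{2} = 49$)
$\frac{1}{89332 \frac{1}{H{\left(N \right)}}} = \frac{1}{89332 \cdot \frac{1}{49}} = \frac{1}{\frac{89332}{49}} = \frac{49}{89332}$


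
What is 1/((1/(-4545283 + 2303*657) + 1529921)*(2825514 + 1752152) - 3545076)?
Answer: 1516106/10617993486914398027 ≈ 1.4279e-13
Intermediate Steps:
1/((1/(-4545283 + 2303*657) + 1529921)*(2825514 + 1752152) - 3545076) = 1/((1/(-4545283 + 1513071) + 1529921)*4577666 - 3545076) = 1/((1/(-3032212) + 1529921)*4577666 - 3545076) = 1/((-1/3032212 + 1529921)*4577666 - 3545076) = 1/((4639044815251/3032212)*4577666 - 3545076) = 1/(10617998861625392083/1516106 - 3545076) = 1/(10617993486914398027/1516106) = 1516106/10617993486914398027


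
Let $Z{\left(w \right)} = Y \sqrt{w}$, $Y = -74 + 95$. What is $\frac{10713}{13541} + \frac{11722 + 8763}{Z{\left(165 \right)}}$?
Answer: $\frac{10713}{13541} + \frac{4097 \sqrt{165}}{693} \approx 76.732$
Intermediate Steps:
$Y = 21$
$Z{\left(w \right)} = 21 \sqrt{w}$
$\frac{10713}{13541} + \frac{11722 + 8763}{Z{\left(165 \right)}} = \frac{10713}{13541} + \frac{11722 + 8763}{21 \sqrt{165}} = 10713 \cdot \frac{1}{13541} + 20485 \frac{\sqrt{165}}{3465} = \frac{10713}{13541} + \frac{4097 \sqrt{165}}{693}$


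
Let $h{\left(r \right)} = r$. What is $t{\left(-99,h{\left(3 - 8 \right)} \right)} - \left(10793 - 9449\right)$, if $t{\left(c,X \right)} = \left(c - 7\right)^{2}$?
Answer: $9892$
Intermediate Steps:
$t{\left(c,X \right)} = \left(-7 + c\right)^{2}$
$t{\left(-99,h{\left(3 - 8 \right)} \right)} - \left(10793 - 9449\right) = \left(-7 - 99\right)^{2} - \left(10793 - 9449\right) = \left(-106\right)^{2} - 1344 = 11236 - 1344 = 9892$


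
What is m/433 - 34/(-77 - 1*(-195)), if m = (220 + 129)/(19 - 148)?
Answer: -970160/3295563 ≈ -0.29438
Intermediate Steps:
m = -349/129 (m = 349/(-129) = 349*(-1/129) = -349/129 ≈ -2.7054)
m/433 - 34/(-77 - 1*(-195)) = -349/129/433 - 34/(-77 - 1*(-195)) = -349/129*1/433 - 34/(-77 + 195) = -349/55857 - 34/118 = -349/55857 - 34*1/118 = -349/55857 - 17/59 = -970160/3295563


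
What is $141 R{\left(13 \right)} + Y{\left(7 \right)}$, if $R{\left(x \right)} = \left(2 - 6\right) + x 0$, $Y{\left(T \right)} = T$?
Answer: $-557$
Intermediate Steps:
$R{\left(x \right)} = -4$ ($R{\left(x \right)} = \left(2 - 6\right) + 0 = -4 + 0 = -4$)
$141 R{\left(13 \right)} + Y{\left(7 \right)} = 141 \left(-4\right) + 7 = -564 + 7 = -557$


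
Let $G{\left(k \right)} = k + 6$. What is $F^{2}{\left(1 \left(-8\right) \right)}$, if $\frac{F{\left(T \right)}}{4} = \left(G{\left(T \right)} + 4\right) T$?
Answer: $4096$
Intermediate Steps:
$G{\left(k \right)} = 6 + k$
$F{\left(T \right)} = 4 T \left(10 + T\right)$ ($F{\left(T \right)} = 4 \left(\left(6 + T\right) + 4\right) T = 4 \left(10 + T\right) T = 4 T \left(10 + T\right)$)
$F^{2}{\left(1 \left(-8\right) \right)} = \left(4 \cdot 1 \left(-8\right) \left(10 + 1 \left(-8\right)\right)\right)^{2} = \left(4 \left(-8\right) \left(10 - 8\right)\right)^{2} = \left(4 \left(-8\right) 2\right)^{2} = \left(-64\right)^{2} = 4096$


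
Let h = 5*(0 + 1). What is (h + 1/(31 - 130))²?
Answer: 244036/9801 ≈ 24.899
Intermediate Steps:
h = 5 (h = 5*1 = 5)
(h + 1/(31 - 130))² = (5 + 1/(31 - 130))² = (5 + 1/(-99))² = (5 - 1/99)² = (494/99)² = 244036/9801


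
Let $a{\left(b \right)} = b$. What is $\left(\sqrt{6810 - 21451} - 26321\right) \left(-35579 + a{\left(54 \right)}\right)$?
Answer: $935053525 - 4298525 i \approx 9.3505 \cdot 10^{8} - 4.2985 \cdot 10^{6} i$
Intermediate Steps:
$\left(\sqrt{6810 - 21451} - 26321\right) \left(-35579 + a{\left(54 \right)}\right) = \left(\sqrt{6810 - 21451} - 26321\right) \left(-35579 + 54\right) = \left(\sqrt{-14641} - 26321\right) \left(-35525\right) = \left(121 i - 26321\right) \left(-35525\right) = \left(-26321 + 121 i\right) \left(-35525\right) = 935053525 - 4298525 i$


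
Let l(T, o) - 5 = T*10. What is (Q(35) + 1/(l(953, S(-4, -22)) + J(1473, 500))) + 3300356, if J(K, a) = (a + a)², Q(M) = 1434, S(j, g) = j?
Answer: 3333272567651/1009535 ≈ 3.3018e+6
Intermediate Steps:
l(T, o) = 5 + 10*T (l(T, o) = 5 + T*10 = 5 + 10*T)
J(K, a) = 4*a² (J(K, a) = (2*a)² = 4*a²)
(Q(35) + 1/(l(953, S(-4, -22)) + J(1473, 500))) + 3300356 = (1434 + 1/((5 + 10*953) + 4*500²)) + 3300356 = (1434 + 1/((5 + 9530) + 4*250000)) + 3300356 = (1434 + 1/(9535 + 1000000)) + 3300356 = (1434 + 1/1009535) + 3300356 = 1447673191/1009535 + 3300356 = 3333272567651/1009535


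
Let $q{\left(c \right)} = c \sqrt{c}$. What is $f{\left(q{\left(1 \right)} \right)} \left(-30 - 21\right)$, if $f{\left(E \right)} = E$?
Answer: $-51$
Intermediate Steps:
$q{\left(c \right)} = c^{\frac{3}{2}}$
$f{\left(q{\left(1 \right)} \right)} \left(-30 - 21\right) = 1^{\frac{3}{2}} \left(-30 - 21\right) = 1 \left(-51\right) = -51$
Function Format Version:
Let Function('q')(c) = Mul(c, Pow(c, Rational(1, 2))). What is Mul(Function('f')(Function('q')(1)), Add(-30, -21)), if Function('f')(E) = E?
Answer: -51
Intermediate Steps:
Function('q')(c) = Pow(c, Rational(3, 2))
Mul(Function('f')(Function('q')(1)), Add(-30, -21)) = Mul(Pow(1, Rational(3, 2)), Add(-30, -21)) = Mul(1, -51) = -51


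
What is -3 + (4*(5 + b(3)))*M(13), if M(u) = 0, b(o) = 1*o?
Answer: -3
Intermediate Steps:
b(o) = o
-3 + (4*(5 + b(3)))*M(13) = -3 + (4*(5 + 3))*0 = -3 + (4*8)*0 = -3 + 32*0 = -3 + 0 = -3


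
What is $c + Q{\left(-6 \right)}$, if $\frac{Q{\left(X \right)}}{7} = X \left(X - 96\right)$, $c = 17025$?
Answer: $21309$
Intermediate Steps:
$Q{\left(X \right)} = 7 X \left(-96 + X\right)$ ($Q{\left(X \right)} = 7 X \left(X - 96\right) = 7 X \left(-96 + X\right)$)
$c + Q{\left(-6 \right)} = 17025 + 7 \left(-6\right) \left(-96 - 6\right) = 17025 + 7 \left(-6\right) \left(-102\right) = 17025 + 4284 = 21309$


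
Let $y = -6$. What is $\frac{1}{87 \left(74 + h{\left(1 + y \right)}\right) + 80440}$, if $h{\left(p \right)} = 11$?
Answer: $\frac{1}{87835} \approx 1.1385 \cdot 10^{-5}$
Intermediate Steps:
$\frac{1}{87 \left(74 + h{\left(1 + y \right)}\right) + 80440} = \frac{1}{87 \left(74 + 11\right) + 80440} = \frac{1}{87 \cdot 85 + 80440} = \frac{1}{7395 + 80440} = \frac{1}{87835}$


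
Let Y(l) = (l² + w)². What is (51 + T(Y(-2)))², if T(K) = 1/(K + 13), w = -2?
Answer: 753424/289 ≈ 2607.0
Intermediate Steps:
Y(l) = (-2 + l²)² (Y(l) = (l² - 2)² = (-2 + l²)²)
T(K) = 1/(13 + K)
(51 + T(Y(-2)))² = (51 + 1/(13 + (-2 + (-2)²)²))² = (51 + 1/(13 + (-2 + 4)²))² = (51 + 1/(13 + 2²))² = (51 + 1/(13 + 4))² = (51 + 1/17)² = (868/17)² = 753424/289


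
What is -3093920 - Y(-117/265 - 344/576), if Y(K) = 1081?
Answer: -3095001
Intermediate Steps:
-3093920 - Y(-117/265 - 344/576) = -3093920 - 1*1081 = -3093920 - 1081 = -3095001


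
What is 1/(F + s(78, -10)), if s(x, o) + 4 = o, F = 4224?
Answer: 1/4210 ≈ 0.00023753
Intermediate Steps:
s(x, o) = -4 + o
1/(F + s(78, -10)) = 1/(4224 + (-4 - 10)) = 1/(4224 - 14) = 1/4210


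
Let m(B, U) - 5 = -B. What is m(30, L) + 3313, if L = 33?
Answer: 3288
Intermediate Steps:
m(B, U) = 5 - B
m(30, L) + 3313 = (5 - 1*30) + 3313 = (5 - 30) + 3313 = -25 + 3313 = 3288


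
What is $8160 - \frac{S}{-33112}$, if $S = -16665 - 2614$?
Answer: $\frac{270174641}{33112} \approx 8159.4$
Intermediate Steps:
$S = -19279$
$8160 - \frac{S}{-33112} = 8160 - - \frac{19279}{-33112} = 8160 - \left(-19279\right) \left(- \frac{1}{33112}\right) = 8160 - \frac{19279}{33112} = \frac{270174641}{33112}$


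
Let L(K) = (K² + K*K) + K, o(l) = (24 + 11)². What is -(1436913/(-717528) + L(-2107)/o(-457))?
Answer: -43316910709/5979400 ≈ -7244.4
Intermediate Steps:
o(l) = 1225 (o(l) = 35² = 1225)
L(K) = K + 2*K² (L(K) = (K² + K²) + K = 2*K² + K = K + 2*K²)
-(1436913/(-717528) + L(-2107)/o(-457)) = -(1436913/(-717528) - 2107*(1 + 2*(-2107))/1225) = -(1436913*(-1/717528) - 2107*(1 - 4214)*(1/1225)) = -(-478971/239176 - 2107*(-4213)*(1/1225)) = -(-478971/239176 + 8876791*(1/1225)) = -(-478971/239176 + 181159/25) = -1*43316910709/5979400 = -43316910709/5979400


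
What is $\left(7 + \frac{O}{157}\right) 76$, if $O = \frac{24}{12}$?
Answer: $\frac{83676}{157} \approx 532.97$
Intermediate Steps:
$O = 2$ ($O = 24 \cdot \frac{1}{12} = 2$)
$\left(7 + \frac{O}{157}\right) 76 = \left(7 + \frac{2}{157}\right) 76 = \frac{1101}{157} \cdot 76 = \frac{83676}{157}$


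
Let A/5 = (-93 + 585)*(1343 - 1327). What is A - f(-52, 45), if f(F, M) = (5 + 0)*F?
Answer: 39620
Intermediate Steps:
f(F, M) = 5*F
A = 39360 (A = 5*((-93 + 585)*(1343 - 1327)) = 5*(492*16) = 5*7872 = 39360)
A - f(-52, 45) = 39360 - 5*(-52) = 39360 - 1*(-260) = 39360 + 260 = 39620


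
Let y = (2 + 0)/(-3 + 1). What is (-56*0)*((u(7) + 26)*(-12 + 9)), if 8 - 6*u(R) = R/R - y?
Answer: 0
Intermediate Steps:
y = -1 (y = 2/(-2) = 2*(-1/2) = -1)
u(R) = 1 (u(R) = 4/3 - (R/R - 1*(-1))/6 = 4/3 - (1 + 1)/6 = 4/3 - 1/6*2 = 4/3 - 1/3 = 1)
(-56*0)*((u(7) + 26)*(-12 + 9)) = (-56*0)*((1 + 26)*(-12 + 9)) = 0*(27*(-3)) = 0*(-81) = 0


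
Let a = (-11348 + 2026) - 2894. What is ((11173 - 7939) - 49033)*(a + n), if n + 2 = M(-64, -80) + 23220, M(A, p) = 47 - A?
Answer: -508964287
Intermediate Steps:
a = -12216 (a = -9322 - 2894 = -12216)
n = 23329 (n = -2 + ((47 - 1*(-64)) + 23220) = -2 + ((47 + 64) + 23220) = -2 + (111 + 23220) = -2 + 23331 = 23329)
((11173 - 7939) - 49033)*(a + n) = ((11173 - 7939) - 49033)*(-12216 + 23329) = (3234 - 49033)*11113 = -45799*11113 = -508964287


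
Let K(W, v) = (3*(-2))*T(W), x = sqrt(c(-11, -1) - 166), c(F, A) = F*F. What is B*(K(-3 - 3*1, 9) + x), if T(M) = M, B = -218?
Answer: -7848 - 654*I*sqrt(5) ≈ -7848.0 - 1462.4*I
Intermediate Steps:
c(F, A) = F**2
x = 3*I*sqrt(5) (x = sqrt((-11)**2 - 166) = sqrt(121 - 166) = sqrt(-45) = 3*I*sqrt(5) ≈ 6.7082*I)
K(W, v) = -6*W (K(W, v) = (3*(-2))*W = -6*W)
B*(K(-3 - 3*1, 9) + x) = -218*(-6*(-3 - 3*1) + 3*I*sqrt(5)) = -218*(-6*(-3 - 3) + 3*I*sqrt(5)) = -218*(-6*(-6) + 3*I*sqrt(5)) = -218*(36 + 3*I*sqrt(5)) = -7848 - 654*I*sqrt(5)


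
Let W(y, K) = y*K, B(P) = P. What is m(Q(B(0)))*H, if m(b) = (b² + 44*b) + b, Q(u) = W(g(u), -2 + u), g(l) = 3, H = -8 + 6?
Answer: 468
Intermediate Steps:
H = -2
W(y, K) = K*y
Q(u) = -6 + 3*u (Q(u) = (-2 + u)*3 = -6 + 3*u)
m(b) = b² + 45*b
m(Q(B(0)))*H = ((-6 + 3*0)*(45 + (-6 + 3*0)))*(-2) = ((-6 + 0)*(45 + (-6 + 0)))*(-2) = -6*(45 - 6)*(-2) = -6*39*(-2) = -234*(-2) = 468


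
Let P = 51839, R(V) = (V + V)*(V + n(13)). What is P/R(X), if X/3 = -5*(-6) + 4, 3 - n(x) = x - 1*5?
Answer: 51839/19788 ≈ 2.6197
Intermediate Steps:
n(x) = 8 - x (n(x) = 3 - (x - 1*5) = 3 - (x - 5) = 3 - (-5 + x) = 3 + (5 - x) = 8 - x)
X = 102 (X = 3*(-5*(-6) + 4) = 3*(30 + 4) = 3*34 = 102)
R(V) = 2*V*(-5 + V) (R(V) = (V + V)*(V + (8 - 1*13)) = (2*V)*(V + (8 - 13)) = (2*V)*(V - 5) = (2*V)*(-5 + V) = 2*V*(-5 + V))
P/R(X) = 51839/((2*102*(-5 + 102))) = 51839/((2*102*97)) = 51839/19788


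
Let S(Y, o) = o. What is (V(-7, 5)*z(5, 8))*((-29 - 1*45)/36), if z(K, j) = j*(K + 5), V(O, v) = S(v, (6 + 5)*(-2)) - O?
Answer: 7400/3 ≈ 2466.7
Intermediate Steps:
V(O, v) = -22 - O (V(O, v) = (6 + 5)*(-2) - O = 11*(-2) - O = -22 - O)
z(K, j) = j*(5 + K)
(V(-7, 5)*z(5, 8))*((-29 - 1*45)/36) = ((-22 - 1*(-7))*(8*(5 + 5)))*((-29 - 1*45)/36) = ((-22 + 7)*(8*10))*((-29 - 45)*(1/36)) = (-15*80)*(-74*1/36) = -1200*(-37/18) = 7400/3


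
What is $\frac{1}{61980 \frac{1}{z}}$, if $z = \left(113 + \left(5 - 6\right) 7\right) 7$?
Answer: $\frac{371}{30990} \approx 0.011972$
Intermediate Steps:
$z = 742$ ($z = \left(113 - 7\right) 7 = 106 \cdot 7 = 742$)
$\frac{1}{61980 \frac{1}{z}} = \frac{1}{61980 \cdot \frac{1}{742}} = \frac{1}{\frac{30990}{371}} = \frac{371}{30990}$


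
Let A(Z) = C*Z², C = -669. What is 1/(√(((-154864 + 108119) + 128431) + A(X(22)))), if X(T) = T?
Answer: -I*√242110/242110 ≈ -0.0020323*I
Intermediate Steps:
A(Z) = -669*Z²
1/(√(((-154864 + 108119) + 128431) + A(X(22)))) = 1/(√(((-154864 + 108119) + 128431) - 669*22²)) = 1/(√((-46745 + 128431) - 669*484)) = 1/(√(81686 - 323796)) = 1/(√(-242110)) = 1/(I*√242110) = -I*√242110/242110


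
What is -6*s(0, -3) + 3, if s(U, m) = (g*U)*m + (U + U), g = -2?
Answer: 3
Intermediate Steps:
s(U, m) = 2*U - 2*U*m (s(U, m) = (-2*U)*m + (U + U) = -2*U*m + 2*U = 2*U - 2*U*m)
-6*s(0, -3) + 3 = -12*0*(1 - 1*(-3)) + 3 = -12*0*(1 + 3) + 3 = -12*0*4 + 3 = -6*0 + 3 = 0 + 3 = 3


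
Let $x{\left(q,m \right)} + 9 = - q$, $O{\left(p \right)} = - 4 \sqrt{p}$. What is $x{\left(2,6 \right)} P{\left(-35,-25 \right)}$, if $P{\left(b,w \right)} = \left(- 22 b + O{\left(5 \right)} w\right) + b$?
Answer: $-8085 - 1100 \sqrt{5} \approx -10545.0$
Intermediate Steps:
$P{\left(b,w \right)} = - 21 b - 4 w \sqrt{5}$ ($P{\left(b,w \right)} = \left(- 22 b + - 4 \sqrt{5} w\right) + b = \left(- 22 b - 4 w \sqrt{5}\right) + b = - 21 b - 4 w \sqrt{5}$)
$x{\left(q,m \right)} = -9 - q$
$x{\left(2,6 \right)} P{\left(-35,-25 \right)} = \left(-9 - 2\right) \left(\left(-21\right) \left(-35\right) - - 100 \sqrt{5}\right) = \left(-9 - 2\right) \left(735 + 100 \sqrt{5}\right) = - 11 \left(735 + 100 \sqrt{5}\right) = -8085 - 1100 \sqrt{5}$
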